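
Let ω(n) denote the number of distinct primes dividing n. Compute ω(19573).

2

19573 = 23^2 · 37
19573 = 23^2 · 37, which has 2 distinct prime factors.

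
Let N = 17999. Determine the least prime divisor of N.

17999 is odd.
Digit sum 35, not divisible by 3.
Ends in 9: not divisible by 5.
7: 17999 = 7·2571 + 2
11: 17999 = 11·1636 + 3
13: 17999 = 13·1384 + 7
17: 17999 = 17·1058 + 13
19: 17999 = 19·947 + 6
23: 17999 = 23·782 + 13
29: 17999 = 29·620 + 19
31: 17999 = 31·580 + 19
37: 17999 = 37·486 + 17
41: 17999 = 41·439

41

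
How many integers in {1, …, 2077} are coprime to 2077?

1980

Factor: 2077 = 31 · 67.
φ(2077) = (31−1) · (67−1) = 30 · 66 = 1980.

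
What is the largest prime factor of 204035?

204035 = 5 · 40807
40807 = 13 · 3139
3139 = 43 · 73
73 is prime.
So 204035 = 5 · 13 · 43 · 73; the largest prime factor is 73.

73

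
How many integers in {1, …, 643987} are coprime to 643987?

Factor: 643987 = 41 · 113 · 139.
φ(643987) = (41−1) · (113−1) · (139−1) = 40 · 112 · 138 = 618240.

618240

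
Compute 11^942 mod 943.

11^1 ≡ 11 (mod 943)
11^2 ≡ 11^2 = 121 ≡ 121 (mod 943)
11^4 ≡ 121^2 = 14641 ≡ 496 (mod 943)
11^8 ≡ 496^2 = 246016 ≡ 836 (mod 943)
11^16 ≡ 836^2 = 698896 ≡ 133 (mod 943)
11^32 ≡ 133^2 = 17689 ≡ 715 (mod 943)
11^64 ≡ 715^2 = 511225 ≡ 119 (mod 943)
11^128 ≡ 119^2 = 14161 ≡ 16 (mod 943)
11^256 ≡ 16^2 = 256 ≡ 256 (mod 943)
11^512 ≡ 256^2 = 65536 ≡ 469 (mod 943)
942 = 512 + 256 + 128 + 32 + 8 + 4 + 2 in binary powers of 2.
So 11^942 ≡ 469 · 256 · 16 · 715 · 836 · 496 · 121 ≡ 453 (mod 943).
Since 453 ≠ 1, base 11 is a Fermat witness: 943 is composite.

453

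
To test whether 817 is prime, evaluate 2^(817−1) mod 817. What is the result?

2^1 ≡ 2 (mod 817)
2^2 ≡ 2^2 = 4 ≡ 4 (mod 817)
2^4 ≡ 4^2 = 16 ≡ 16 (mod 817)
2^8 ≡ 16^2 = 256 ≡ 256 (mod 817)
2^16 ≡ 256^2 = 65536 ≡ 176 (mod 817)
2^32 ≡ 176^2 = 30976 ≡ 747 (mod 817)
2^64 ≡ 747^2 = 558009 ≡ 815 (mod 817)
2^128 ≡ 815^2 = 664225 ≡ 4 (mod 817)
2^256 ≡ 4^2 = 16 ≡ 16 (mod 817)
2^512 ≡ 16^2 = 256 ≡ 256 (mod 817)
816 = 512 + 256 + 32 + 16 in binary powers of 2.
So 2^816 ≡ 256 · 16 · 747 · 176 ≡ 102 (mod 817).
Since 102 ≠ 1, base 2 is a Fermat witness: 817 is composite.

102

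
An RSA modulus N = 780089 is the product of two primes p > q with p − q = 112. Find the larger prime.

941

Since p = q + 112, we have 780089 = q(q + 112), so q² + 112q − 780089 = 0.
Discriminant: 112² + 4·780089 = 12544 + 3120356 = 3132900; √3132900 = 1770.
q = (−112 + 1770)/2 = 829, and p = q + 112 = 941.
Check: 829 · 941 = 780089.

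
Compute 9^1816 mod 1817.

9^1 ≡ 9 (mod 1817)
9^2 ≡ 9^2 = 81 ≡ 81 (mod 1817)
9^4 ≡ 81^2 = 6561 ≡ 1110 (mod 1817)
9^8 ≡ 1110^2 = 1232100 ≡ 174 (mod 1817)
9^16 ≡ 174^2 = 30276 ≡ 1204 (mod 1817)
9^32 ≡ 1204^2 = 1449616 ≡ 1467 (mod 1817)
9^64 ≡ 1467^2 = 2152089 ≡ 761 (mod 1817)
9^128 ≡ 761^2 = 579121 ≡ 1315 (mod 1817)
9^256 ≡ 1315^2 = 1729225 ≡ 1258 (mod 1817)
9^512 ≡ 1258^2 = 1582564 ≡ 1774 (mod 1817)
9^1024 ≡ 1774^2 = 3147076 ≡ 32 (mod 1817)
1816 = 1024 + 512 + 256 + 16 + 8 in binary powers of 2.
So 9^1816 ≡ 32 · 1774 · 1258 · 1204 · 174 ≡ 1021 (mod 1817).
Since 1021 ≠ 1, base 9 is a Fermat witness: 1817 is composite.

1021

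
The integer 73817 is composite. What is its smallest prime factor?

73817 is odd.
Digit sum 26, not divisible by 3.
Ends in 7: not divisible by 5.
7: 73817 = 7·10545 + 2
11: 73817 = 11·6710 + 7
13: 73817 = 13·5678 + 3
17: 73817 = 17·4342 + 3
19: 73817 = 19·3885 + 2
23: 73817 = 23·3209 + 10
29: 73817 = 29·2545 + 12
31: 73817 = 31·2381 + 6
37: 73817 = 37·1995 + 2
41: 73817 = 41·1800 + 17
43: 73817 = 43·1716 + 29
47: 73817 = 47·1570 + 27
53: 73817 = 53·1392 + 41
59: 73817 = 59·1251 + 8
61: 73817 = 61·1210 + 7
67: 73817 = 67·1101 + 50
71: 73817 = 71·1039 + 48
73: 73817 = 73·1011 + 14
79: 73817 = 79·934 + 31
83: 73817 = 83·889 + 30
89: 73817 = 89·829 + 36
97: 73817 = 97·761

97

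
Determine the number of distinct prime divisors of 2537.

2537 = 43 · 59
2537 = 43 · 59, which has 2 distinct prime factors.

2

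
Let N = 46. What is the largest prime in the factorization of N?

23

46 = 2 · 23
23 is prime.
So 46 = 2 · 23; the largest prime factor is 23.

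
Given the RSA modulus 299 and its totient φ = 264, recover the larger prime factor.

23

φ(n) = (p−1)(q−1) = n − (p+q) + 1, so p + q = 299 − 264 + 1 = 36.
p and q are the roots of t² − 36t + 299 = 0.
Discriminant: 36² − 4·299 = 1296 − 1196 = 100; √100 = 10.
q = (36 − 10)/2 = 13, p = (36 + 10)/2 = 23.
Check: 13 · 23 = 299.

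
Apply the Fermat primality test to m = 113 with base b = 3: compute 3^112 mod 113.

1

3^1 ≡ 3 (mod 113)
3^2 ≡ 3^2 = 9 ≡ 9 (mod 113)
3^4 ≡ 9^2 = 81 ≡ 81 (mod 113)
3^8 ≡ 81^2 = 6561 ≡ 7 (mod 113)
3^16 ≡ 7^2 = 49 ≡ 49 (mod 113)
3^32 ≡ 49^2 = 2401 ≡ 28 (mod 113)
3^64 ≡ 28^2 = 784 ≡ 106 (mod 113)
112 = 64 + 32 + 16 in binary powers of 2.
So 3^112 ≡ 106 · 28 · 49 ≡ 1 (mod 113).
Since the result is 1, base 3 gives no evidence that 113 is composite.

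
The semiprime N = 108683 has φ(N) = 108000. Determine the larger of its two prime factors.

φ(n) = (p−1)(q−1) = n − (p+q) + 1, so p + q = 108683 − 108000 + 1 = 684.
p and q are the roots of t² − 684t + 108683 = 0.
Discriminant: 684² − 4·108683 = 467856 − 434732 = 33124; √33124 = 182.
q = (684 − 182)/2 = 251, p = (684 + 182)/2 = 433.
Check: 251 · 433 = 108683.

433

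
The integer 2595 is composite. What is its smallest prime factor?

3

2595 is odd.
Digit sum 21, divisible by 3.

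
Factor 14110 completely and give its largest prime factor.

14110 = 2 · 7055
7055 = 5 · 1411
1411 = 17 · 83
83 is prime.
So 14110 = 2 · 5 · 17 · 83; the largest prime factor is 83.

83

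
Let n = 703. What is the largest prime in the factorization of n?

37

703 = 19 · 37
37 is prime.
So 703 = 19 · 37; the largest prime factor is 37.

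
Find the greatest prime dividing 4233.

4233 = 3 · 1411
1411 = 17 · 83
83 is prime.
So 4233 = 3 · 17 · 83; the largest prime factor is 83.

83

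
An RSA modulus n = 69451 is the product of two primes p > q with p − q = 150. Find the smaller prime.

Since p = q + 150, we have 69451 = q(q + 150), so q² + 150q − 69451 = 0.
Discriminant: 150² + 4·69451 = 22500 + 277804 = 300304; √300304 = 548.
q = (−150 + 548)/2 = 199, and p = q + 150 = 349.
Check: 199 · 349 = 69451.

199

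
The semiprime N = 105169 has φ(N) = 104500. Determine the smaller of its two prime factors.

251

φ(n) = (p−1)(q−1) = n − (p+q) + 1, so p + q = 105169 − 104500 + 1 = 670.
p and q are the roots of t² − 670t + 105169 = 0.
Discriminant: 670² − 4·105169 = 448900 − 420676 = 28224; √28224 = 168.
q = (670 − 168)/2 = 251, p = (670 + 168)/2 = 419.
Check: 251 · 419 = 105169.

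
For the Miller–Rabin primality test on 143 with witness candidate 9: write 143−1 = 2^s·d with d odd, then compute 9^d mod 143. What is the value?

42

143 − 1 = 142 = 2^1 · 71, so d = 71.
9^1 ≡ 9 (mod 143)
9^2 ≡ 9^2 = 81 ≡ 81 (mod 143)
9^4 ≡ 81^2 = 6561 ≡ 126 (mod 143)
9^8 ≡ 126^2 = 15876 ≡ 3 (mod 143)
9^16 ≡ 3^2 = 9 ≡ 9 (mod 143)
9^32 ≡ 9^2 = 81 ≡ 81 (mod 143)
9^64 ≡ 81^2 = 6561 ≡ 126 (mod 143)
71 = 64 + 4 + 2 + 1 in binary powers of 2.
So 9^71 ≡ 126 · 126 · 81 · 9 ≡ 42 (mod 143).
Squaring chain: 42; never reaches −1, so base 9 is a Miller–Rabin witness that 143 is composite.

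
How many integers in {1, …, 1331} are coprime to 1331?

Factor: 1331 = 11^3.
φ(1331) = 11^2·(11−1) = 1210.

1210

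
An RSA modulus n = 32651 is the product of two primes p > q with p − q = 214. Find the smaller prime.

Since p = q + 214, we have 32651 = q(q + 214), so q² + 214q − 32651 = 0.
Discriminant: 214² + 4·32651 = 45796 + 130604 = 176400; √176400 = 420.
q = (−214 + 420)/2 = 103, and p = q + 214 = 317.
Check: 103 · 317 = 32651.

103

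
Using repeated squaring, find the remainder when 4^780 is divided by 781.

4^1 ≡ 4 (mod 781)
4^2 ≡ 4^2 = 16 ≡ 16 (mod 781)
4^4 ≡ 16^2 = 256 ≡ 256 (mod 781)
4^8 ≡ 256^2 = 65536 ≡ 713 (mod 781)
4^16 ≡ 713^2 = 508369 ≡ 719 (mod 781)
4^32 ≡ 719^2 = 516961 ≡ 720 (mod 781)
4^64 ≡ 720^2 = 518400 ≡ 597 (mod 781)
4^128 ≡ 597^2 = 356409 ≡ 273 (mod 781)
4^256 ≡ 273^2 = 74529 ≡ 334 (mod 781)
4^512 ≡ 334^2 = 111556 ≡ 654 (mod 781)
780 = 512 + 256 + 8 + 4 in binary powers of 2.
So 4^780 ≡ 654 · 334 · 713 · 256 ≡ 474 (mod 781).
Since 474 ≠ 1, base 4 is a Fermat witness: 781 is composite.

474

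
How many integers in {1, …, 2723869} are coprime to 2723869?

2664000

Factor: 2723869 = 101 · 149 · 181.
φ(2723869) = (101−1) · (149−1) · (181−1) = 100 · 148 · 180 = 2664000.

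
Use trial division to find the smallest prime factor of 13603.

61

13603 is odd.
Digit sum 13, not divisible by 3.
Ends in 3: not divisible by 5.
7: 13603 = 7·1943 + 2
11: 13603 = 11·1236 + 7
13: 13603 = 13·1046 + 5
17: 13603 = 17·800 + 3
19: 13603 = 19·715 + 18
23: 13603 = 23·591 + 10
29: 13603 = 29·469 + 2
31: 13603 = 31·438 + 25
37: 13603 = 37·367 + 24
41: 13603 = 41·331 + 32
43: 13603 = 43·316 + 15
47: 13603 = 47·289 + 20
53: 13603 = 53·256 + 35
59: 13603 = 59·230 + 33
61: 13603 = 61·223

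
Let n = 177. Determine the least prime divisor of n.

3

177 is odd.
Digit sum 15, divisible by 3.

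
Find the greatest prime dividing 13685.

13685 = 5 · 2737
2737 = 7 · 391
391 = 17 · 23
23 is prime.
So 13685 = 5 · 7 · 17 · 23; the largest prime factor is 23.

23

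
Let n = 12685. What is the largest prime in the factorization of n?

59

12685 = 5 · 2537
2537 = 43 · 59
59 is prime.
So 12685 = 5 · 43 · 59; the largest prime factor is 59.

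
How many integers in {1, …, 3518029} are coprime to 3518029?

3447360

Factor: 3518029 = 113 · 163 · 191.
φ(3518029) = (113−1) · (163−1) · (191−1) = 112 · 162 · 190 = 3447360.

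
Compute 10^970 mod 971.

1

10^1 ≡ 10 (mod 971)
10^2 ≡ 10^2 = 100 ≡ 100 (mod 971)
10^4 ≡ 100^2 = 10000 ≡ 290 (mod 971)
10^8 ≡ 290^2 = 84100 ≡ 594 (mod 971)
10^16 ≡ 594^2 = 352836 ≡ 363 (mod 971)
10^32 ≡ 363^2 = 131769 ≡ 684 (mod 971)
10^64 ≡ 684^2 = 467856 ≡ 805 (mod 971)
10^128 ≡ 805^2 = 648025 ≡ 368 (mod 971)
10^256 ≡ 368^2 = 135424 ≡ 455 (mod 971)
10^512 ≡ 455^2 = 207025 ≡ 202 (mod 971)
970 = 512 + 256 + 128 + 64 + 8 + 2 in binary powers of 2.
So 10^970 ≡ 202 · 455 · 368 · 805 · 594 · 100 ≡ 1 (mod 971).
Since the result is 1, base 10 gives no evidence that 971 is composite.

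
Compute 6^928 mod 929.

1

6^1 ≡ 6 (mod 929)
6^2 ≡ 6^2 = 36 ≡ 36 (mod 929)
6^4 ≡ 36^2 = 1296 ≡ 367 (mod 929)
6^8 ≡ 367^2 = 134689 ≡ 913 (mod 929)
6^16 ≡ 913^2 = 833569 ≡ 256 (mod 929)
6^32 ≡ 256^2 = 65536 ≡ 506 (mod 929)
6^64 ≡ 506^2 = 256036 ≡ 561 (mod 929)
6^128 ≡ 561^2 = 314721 ≡ 719 (mod 929)
6^256 ≡ 719^2 = 516961 ≡ 437 (mod 929)
6^512 ≡ 437^2 = 190969 ≡ 524 (mod 929)
928 = 512 + 256 + 128 + 32 in binary powers of 2.
So 6^928 ≡ 524 · 437 · 719 · 506 ≡ 1 (mod 929).
Since the result is 1, base 6 gives no evidence that 929 is composite.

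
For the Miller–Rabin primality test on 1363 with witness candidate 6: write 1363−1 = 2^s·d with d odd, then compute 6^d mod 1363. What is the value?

486

1363 − 1 = 1362 = 2^1 · 681, so d = 681.
6^1 ≡ 6 (mod 1363)
6^2 ≡ 6^2 = 36 ≡ 36 (mod 1363)
6^4 ≡ 36^2 = 1296 ≡ 1296 (mod 1363)
6^8 ≡ 1296^2 = 1679616 ≡ 400 (mod 1363)
6^16 ≡ 400^2 = 160000 ≡ 529 (mod 1363)
6^32 ≡ 529^2 = 279841 ≡ 426 (mod 1363)
6^64 ≡ 426^2 = 181476 ≡ 197 (mod 1363)
6^128 ≡ 197^2 = 38809 ≡ 645 (mod 1363)
6^256 ≡ 645^2 = 416025 ≡ 310 (mod 1363)
6^512 ≡ 310^2 = 96100 ≡ 690 (mod 1363)
681 = 512 + 128 + 32 + 8 + 1 in binary powers of 2.
So 6^681 ≡ 690 · 645 · 426 · 400 · 6 ≡ 486 (mod 1363).
Squaring chain: 486; never reaches −1, so base 6 is a Miller–Rabin witness that 1363 is composite.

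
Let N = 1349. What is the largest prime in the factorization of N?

1349 = 19 · 71
71 is prime.
So 1349 = 19 · 71; the largest prime factor is 71.

71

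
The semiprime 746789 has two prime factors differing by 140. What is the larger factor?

Since p = q + 140, we have 746789 = q(q + 140), so q² + 140q − 746789 = 0.
Discriminant: 140² + 4·746789 = 19600 + 2987156 = 3006756; √3006756 = 1734.
q = (−140 + 1734)/2 = 797, and p = q + 140 = 937.
Check: 797 · 937 = 746789.

937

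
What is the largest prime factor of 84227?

84227 = 11 · 7657
7657 = 13 · 589
589 = 19 · 31
31 is prime.
So 84227 = 11 · 13 · 19 · 31; the largest prime factor is 31.

31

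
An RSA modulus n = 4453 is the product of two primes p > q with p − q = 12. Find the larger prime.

Since p = q + 12, we have 4453 = q(q + 12), so q² + 12q − 4453 = 0.
Discriminant: 12² + 4·4453 = 144 + 17812 = 17956; √17956 = 134.
q = (−12 + 134)/2 = 61, and p = q + 12 = 73.
Check: 61 · 73 = 4453.

73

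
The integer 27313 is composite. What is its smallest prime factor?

27313 is odd.
Digit sum 16, not divisible by 3.
Ends in 3: not divisible by 5.
7: 27313 = 7·3901 + 6
11: 27313 = 11·2483

11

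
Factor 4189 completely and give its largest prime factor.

4189 = 59 · 71
71 is prime.
So 4189 = 59 · 71; the largest prime factor is 71.

71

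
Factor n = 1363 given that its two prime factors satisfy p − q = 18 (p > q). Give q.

29

Since p = q + 18, we have 1363 = q(q + 18), so q² + 18q − 1363 = 0.
Discriminant: 18² + 4·1363 = 324 + 5452 = 5776; √5776 = 76.
q = (−18 + 76)/2 = 29, and p = q + 18 = 47.
Check: 29 · 47 = 1363.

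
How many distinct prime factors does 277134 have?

277134 = 2 · 138567
138567 = 3 · 46189
46189 = 11 · 4199
4199 = 13 · 323
323 = 17 · 19
277134 = 2 · 3 · 11 · 13 · 17 · 19, which has 6 distinct prime factors.

6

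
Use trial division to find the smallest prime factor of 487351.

487351 is odd.
Digit sum 28, not divisible by 3.
Ends in 1: not divisible by 5.
7: 487351 = 7·69621 + 4
11: 487351 = 11·44304 + 7
13: 487351 = 13·37488 + 7
17: 487351 = 17·28667 + 12
19: 487351 = 19·25650 + 1
23: 487351 = 23·21189 + 4
29: 487351 = 29·16805 + 6
31: 487351 = 31·15721

31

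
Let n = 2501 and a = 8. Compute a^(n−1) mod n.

1

8^1 ≡ 8 (mod 2501)
8^2 ≡ 8^2 = 64 ≡ 64 (mod 2501)
8^4 ≡ 64^2 = 4096 ≡ 1595 (mod 2501)
8^8 ≡ 1595^2 = 2544025 ≡ 508 (mod 2501)
8^16 ≡ 508^2 = 258064 ≡ 461 (mod 2501)
8^32 ≡ 461^2 = 212521 ≡ 2437 (mod 2501)
8^64 ≡ 2437^2 = 5938969 ≡ 1595 (mod 2501)
8^128 ≡ 1595^2 = 2544025 ≡ 508 (mod 2501)
8^256 ≡ 508^2 = 258064 ≡ 461 (mod 2501)
8^512 ≡ 461^2 = 212521 ≡ 2437 (mod 2501)
8^1024 ≡ 2437^2 = 5938969 ≡ 1595 (mod 2501)
8^2048 ≡ 1595^2 = 2544025 ≡ 508 (mod 2501)
2500 = 2048 + 256 + 128 + 64 + 4 in binary powers of 2.
So 8^2500 ≡ 508 · 461 · 508 · 1595 · 1595 ≡ 1 (mod 2501).
Since the result is 1, base 8 gives no evidence that 2501 is composite.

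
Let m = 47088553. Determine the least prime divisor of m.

47088553 is odd.
Digit sum 40, not divisible by 3.
Ends in 3: not divisible by 5.
7: 47088553 = 7·6726936 + 1
11: 47088553 = 11·4280777 + 6
13: 47088553 = 13·3622196 + 5
17: 47088553 = 17·2769914 + 15
19: 47088553 = 19·2478344 + 17
23: 47088553 = 23·2047328 + 9
29: 47088553 = 29·1623743 + 6
31: 47088553 = 31·1518985 + 18
37: 47088553 = 37·1272663 + 22
41: 47088553 = 41·1148501 + 12
43: 47088553 = 43·1095082 + 27
47: 47088553 = 47·1001884 + 5
53: 47088553 = 53·888463 + 14
59: 47088553 = 59·798111 + 4
61: 47088553 = 61·771943 + 30
67: 47088553 = 67·702814 + 15
71: 47088553 = 71·663219 + 4
73: 47088553 = 73·645048 + 49
79: 47088553 = 79·596057 + 50
83: 47088553 = 83·567331 + 80
89: 47088553 = 89·529084 + 77
97: 47088553 = 97·485449

97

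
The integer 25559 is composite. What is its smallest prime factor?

25559 is odd.
Digit sum 26, not divisible by 3.
Ends in 9: not divisible by 5.
7: 25559 = 7·3651 + 2
11: 25559 = 11·2323 + 6
13: 25559 = 13·1966 + 1
17: 25559 = 17·1503 + 8
19: 25559 = 19·1345 + 4
23: 25559 = 23·1111 + 6
29: 25559 = 29·881 + 10
31: 25559 = 31·824 + 15
37: 25559 = 37·690 + 29
41: 25559 = 41·623 + 16
43: 25559 = 43·594 + 17
47: 25559 = 47·543 + 38
53: 25559 = 53·482 + 13
59: 25559 = 59·433 + 12
61: 25559 = 61·419

61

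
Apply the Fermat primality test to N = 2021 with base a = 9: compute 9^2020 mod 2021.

9^1 ≡ 9 (mod 2021)
9^2 ≡ 9^2 = 81 ≡ 81 (mod 2021)
9^4 ≡ 81^2 = 6561 ≡ 498 (mod 2021)
9^8 ≡ 498^2 = 248004 ≡ 1442 (mod 2021)
9^16 ≡ 1442^2 = 2079364 ≡ 1776 (mod 2021)
9^32 ≡ 1776^2 = 3154176 ≡ 1416 (mod 2021)
9^64 ≡ 1416^2 = 2005056 ≡ 224 (mod 2021)
9^128 ≡ 224^2 = 50176 ≡ 1672 (mod 2021)
9^256 ≡ 1672^2 = 2795584 ≡ 541 (mod 2021)
9^512 ≡ 541^2 = 292681 ≡ 1657 (mod 2021)
9^1024 ≡ 1657^2 = 2745649 ≡ 1131 (mod 2021)
2020 = 1024 + 512 + 256 + 128 + 64 + 32 + 4 in binary powers of 2.
So 9^2020 ≡ 1131 · 1657 · 541 · 1672 · 224 · 1416 · 498 ≡ 1358 (mod 2021).
Since 1358 ≠ 1, base 9 is a Fermat witness: 2021 is composite.

1358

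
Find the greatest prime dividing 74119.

74119 = 19 · 3901
3901 = 47 · 83
83 is prime.
So 74119 = 19 · 47 · 83; the largest prime factor is 83.

83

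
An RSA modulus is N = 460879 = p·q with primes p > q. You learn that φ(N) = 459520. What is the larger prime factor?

φ(n) = (p−1)(q−1) = n − (p+q) + 1, so p + q = 460879 − 459520 + 1 = 1360.
p and q are the roots of t² − 1360t + 460879 = 0.
Discriminant: 1360² − 4·460879 = 1849600 − 1843516 = 6084; √6084 = 78.
q = (1360 − 78)/2 = 641, p = (1360 + 78)/2 = 719.
Check: 641 · 719 = 460879.

719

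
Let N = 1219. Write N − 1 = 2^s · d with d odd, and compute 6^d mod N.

1219 − 1 = 1218 = 2^1 · 609, so d = 609.
6^1 ≡ 6 (mod 1219)
6^2 ≡ 6^2 = 36 ≡ 36 (mod 1219)
6^4 ≡ 36^2 = 1296 ≡ 77 (mod 1219)
6^8 ≡ 77^2 = 5929 ≡ 1053 (mod 1219)
6^16 ≡ 1053^2 = 1108809 ≡ 738 (mod 1219)
6^32 ≡ 738^2 = 544644 ≡ 970 (mod 1219)
6^64 ≡ 970^2 = 940900 ≡ 1051 (mod 1219)
6^128 ≡ 1051^2 = 1104601 ≡ 187 (mod 1219)
6^256 ≡ 187^2 = 34969 ≡ 837 (mod 1219)
6^512 ≡ 837^2 = 700569 ≡ 863 (mod 1219)
609 = 512 + 64 + 32 + 1 in binary powers of 2.
So 6^609 ≡ 863 · 1051 · 970 · 6 ≡ 767 (mod 1219).
Squaring chain: 767; never reaches −1, so base 6 is a Miller–Rabin witness that 1219 is composite.

767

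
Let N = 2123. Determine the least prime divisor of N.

2123 is odd.
Digit sum 8, not divisible by 3.
Ends in 3: not divisible by 5.
7: 2123 = 7·303 + 2
11: 2123 = 11·193

11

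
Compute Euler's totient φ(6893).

Factor: 6893 = 61 · 113.
φ(6893) = (61−1) · (113−1) = 60 · 112 = 6720.

6720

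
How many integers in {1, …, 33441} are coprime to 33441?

21840

Factor: 33441 = 3 · 71 · 157.
φ(33441) = (3−1) · (71−1) · (157−1) = 2 · 70 · 156 = 21840.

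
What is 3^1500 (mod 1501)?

3^1 ≡ 3 (mod 1501)
3^2 ≡ 3^2 = 9 ≡ 9 (mod 1501)
3^4 ≡ 9^2 = 81 ≡ 81 (mod 1501)
3^8 ≡ 81^2 = 6561 ≡ 557 (mod 1501)
3^16 ≡ 557^2 = 310249 ≡ 1043 (mod 1501)
3^32 ≡ 1043^2 = 1087849 ≡ 1125 (mod 1501)
3^64 ≡ 1125^2 = 1265625 ≡ 282 (mod 1501)
3^128 ≡ 282^2 = 79524 ≡ 1472 (mod 1501)
3^256 ≡ 1472^2 = 2166784 ≡ 841 (mod 1501)
3^512 ≡ 841^2 = 707281 ≡ 310 (mod 1501)
3^1024 ≡ 310^2 = 96100 ≡ 36 (mod 1501)
1500 = 1024 + 256 + 128 + 64 + 16 + 8 + 4 in binary powers of 2.
So 3^1500 ≡ 36 · 841 · 1472 · 282 · 1043 · 557 · 81 ≡ 539 (mod 1501).
Since 539 ≠ 1, base 3 is a Fermat witness: 1501 is composite.

539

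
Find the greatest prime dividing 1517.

1517 = 37 · 41
41 is prime.
So 1517 = 37 · 41; the largest prime factor is 41.

41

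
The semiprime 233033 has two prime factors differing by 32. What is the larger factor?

499

Since p = q + 32, we have 233033 = q(q + 32), so q² + 32q − 233033 = 0.
Discriminant: 32² + 4·233033 = 1024 + 932132 = 933156; √933156 = 966.
q = (−32 + 966)/2 = 467, and p = q + 32 = 499.
Check: 467 · 499 = 233033.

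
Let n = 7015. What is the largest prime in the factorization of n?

61

7015 = 5 · 1403
1403 = 23 · 61
61 is prime.
So 7015 = 5 · 23 · 61; the largest prime factor is 61.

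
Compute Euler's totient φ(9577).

Factor: 9577 = 61 · 157.
φ(9577) = (61−1) · (157−1) = 60 · 156 = 9360.

9360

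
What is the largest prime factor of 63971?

63971 = 17 · 3763
3763 = 53 · 71
71 is prime.
So 63971 = 17 · 53 · 71; the largest prime factor is 71.

71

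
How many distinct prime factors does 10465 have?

10465 = 5 · 2093
2093 = 7 · 299
299 = 13 · 23
10465 = 5 · 7 · 13 · 23, which has 4 distinct prime factors.

4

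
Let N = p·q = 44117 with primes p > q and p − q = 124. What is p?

281

Since p = q + 124, we have 44117 = q(q + 124), so q² + 124q − 44117 = 0.
Discriminant: 124² + 4·44117 = 15376 + 176468 = 191844; √191844 = 438.
q = (−124 + 438)/2 = 157, and p = q + 124 = 281.
Check: 157 · 281 = 44117.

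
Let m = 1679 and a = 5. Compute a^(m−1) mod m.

1618

5^1 ≡ 5 (mod 1679)
5^2 ≡ 5^2 = 25 ≡ 25 (mod 1679)
5^4 ≡ 25^2 = 625 ≡ 625 (mod 1679)
5^8 ≡ 625^2 = 390625 ≡ 1097 (mod 1679)
5^16 ≡ 1097^2 = 1203409 ≡ 1245 (mod 1679)
5^32 ≡ 1245^2 = 1550025 ≡ 308 (mod 1679)
5^64 ≡ 308^2 = 94864 ≡ 840 (mod 1679)
5^128 ≡ 840^2 = 705600 ≡ 420 (mod 1679)
5^256 ≡ 420^2 = 176400 ≡ 105 (mod 1679)
5^512 ≡ 105^2 = 11025 ≡ 951 (mod 1679)
5^1024 ≡ 951^2 = 904401 ≡ 1099 (mod 1679)
1678 = 1024 + 512 + 128 + 8 + 4 + 2 in binary powers of 2.
So 5^1678 ≡ 1099 · 951 · 420 · 1097 · 625 · 25 ≡ 1618 (mod 1679).
Since 1618 ≠ 1, base 5 is a Fermat witness: 1679 is composite.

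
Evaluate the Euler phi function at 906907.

Factor: 906907 = 37 · 127 · 193.
φ(906907) = (37−1) · (127−1) · (193−1) = 36 · 126 · 192 = 870912.

870912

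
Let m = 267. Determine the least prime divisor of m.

3

267 is odd.
Digit sum 15, divisible by 3.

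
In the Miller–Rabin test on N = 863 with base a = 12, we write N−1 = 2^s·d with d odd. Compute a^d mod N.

1

863 − 1 = 862 = 2^1 · 431, so d = 431.
12^1 ≡ 12 (mod 863)
12^2 ≡ 12^2 = 144 ≡ 144 (mod 863)
12^4 ≡ 144^2 = 20736 ≡ 24 (mod 863)
12^8 ≡ 24^2 = 576 ≡ 576 (mod 863)
12^16 ≡ 576^2 = 331776 ≡ 384 (mod 863)
12^32 ≡ 384^2 = 147456 ≡ 746 (mod 863)
12^64 ≡ 746^2 = 556516 ≡ 744 (mod 863)
12^128 ≡ 744^2 = 553536 ≡ 353 (mod 863)
12^256 ≡ 353^2 = 124609 ≡ 337 (mod 863)
431 = 256 + 128 + 32 + 8 + 4 + 2 + 1 in binary powers of 2.
So 12^431 ≡ 337 · 353 · 746 · 576 · 24 · 144 · 12 ≡ 1 (mod 863).
Since 12^d ≡ 1 (mod 863), base 12 does not prove 863 composite.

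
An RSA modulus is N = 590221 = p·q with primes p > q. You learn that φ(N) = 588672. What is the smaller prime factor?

φ(n) = (p−1)(q−1) = n − (p+q) + 1, so p + q = 590221 − 588672 + 1 = 1550.
p and q are the roots of t² − 1550t + 590221 = 0.
Discriminant: 1550² − 4·590221 = 2402500 − 2360884 = 41616; √41616 = 204.
q = (1550 − 204)/2 = 673, p = (1550 + 204)/2 = 877.
Check: 673 · 877 = 590221.

673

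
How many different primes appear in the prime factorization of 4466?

4466 = 2 · 2233
2233 = 7 · 319
319 = 11 · 29
4466 = 2 · 7 · 11 · 29, which has 4 distinct prime factors.

4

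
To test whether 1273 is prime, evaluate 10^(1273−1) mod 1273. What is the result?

10^1 ≡ 10 (mod 1273)
10^2 ≡ 10^2 = 100 ≡ 100 (mod 1273)
10^4 ≡ 100^2 = 10000 ≡ 1089 (mod 1273)
10^8 ≡ 1089^2 = 1185921 ≡ 758 (mod 1273)
10^16 ≡ 758^2 = 574564 ≡ 441 (mod 1273)
10^32 ≡ 441^2 = 194481 ≡ 985 (mod 1273)
10^64 ≡ 985^2 = 970225 ≡ 199 (mod 1273)
10^128 ≡ 199^2 = 39601 ≡ 138 (mod 1273)
10^256 ≡ 138^2 = 19044 ≡ 1222 (mod 1273)
10^512 ≡ 1222^2 = 1493284 ≡ 55 (mod 1273)
10^1024 ≡ 55^2 = 3025 ≡ 479 (mod 1273)
1272 = 1024 + 128 + 64 + 32 + 16 + 8 in binary powers of 2.
So 10^1272 ≡ 479 · 138 · 199 · 985 · 441 · 758 ≡ 349 (mod 1273).
Since 349 ≠ 1, base 10 is a Fermat witness: 1273 is composite.

349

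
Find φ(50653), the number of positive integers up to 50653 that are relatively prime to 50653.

Factor: 50653 = 37^3.
φ(50653) = 37^2·(37−1) = 49284.

49284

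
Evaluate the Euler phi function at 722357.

694512

Factor: 722357 = 43 · 107 · 157.
φ(722357) = (43−1) · (107−1) · (157−1) = 42 · 106 · 156 = 694512.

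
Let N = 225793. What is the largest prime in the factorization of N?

225793 = 43 · 5251
5251 = 59 · 89
89 is prime.
So 225793 = 43 · 59 · 89; the largest prime factor is 89.

89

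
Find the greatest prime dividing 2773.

2773 = 47 · 59
59 is prime.
So 2773 = 47 · 59; the largest prime factor is 59.

59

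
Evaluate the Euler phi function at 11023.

Factor: 11023 = 73 · 151.
φ(11023) = (73−1) · (151−1) = 72 · 150 = 10800.

10800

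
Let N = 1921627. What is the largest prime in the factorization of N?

67

1921627 = 23 · 83549
83549 = 29 · 2881
2881 = 43 · 67
67 is prime.
So 1921627 = 23 · 29 · 43 · 67; the largest prime factor is 67.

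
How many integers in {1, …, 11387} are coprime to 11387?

Factor: 11387 = 59 · 193.
φ(11387) = (59−1) · (193−1) = 58 · 192 = 11136.

11136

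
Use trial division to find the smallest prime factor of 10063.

29

10063 is odd.
Digit sum 10, not divisible by 3.
Ends in 3: not divisible by 5.
7: 10063 = 7·1437 + 4
11: 10063 = 11·914 + 9
13: 10063 = 13·774 + 1
17: 10063 = 17·591 + 16
19: 10063 = 19·529 + 12
23: 10063 = 23·437 + 12
29: 10063 = 29·347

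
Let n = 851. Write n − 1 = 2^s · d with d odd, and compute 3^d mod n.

324

851 − 1 = 850 = 2^1 · 425, so d = 425.
3^1 ≡ 3 (mod 851)
3^2 ≡ 3^2 = 9 ≡ 9 (mod 851)
3^4 ≡ 9^2 = 81 ≡ 81 (mod 851)
3^8 ≡ 81^2 = 6561 ≡ 604 (mod 851)
3^16 ≡ 604^2 = 364816 ≡ 588 (mod 851)
3^32 ≡ 588^2 = 345744 ≡ 238 (mod 851)
3^64 ≡ 238^2 = 56644 ≡ 478 (mod 851)
3^128 ≡ 478^2 = 228484 ≡ 416 (mod 851)
3^256 ≡ 416^2 = 173056 ≡ 303 (mod 851)
425 = 256 + 128 + 32 + 8 + 1 in binary powers of 2.
So 3^425 ≡ 303 · 416 · 238 · 604 · 3 ≡ 324 (mod 851).
Squaring chain: 324; never reaches −1, so base 3 is a Miller–Rabin witness that 851 is composite.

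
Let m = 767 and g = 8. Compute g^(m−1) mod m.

285

8^1 ≡ 8 (mod 767)
8^2 ≡ 8^2 = 64 ≡ 64 (mod 767)
8^4 ≡ 64^2 = 4096 ≡ 261 (mod 767)
8^8 ≡ 261^2 = 68121 ≡ 625 (mod 767)
8^16 ≡ 625^2 = 390625 ≡ 222 (mod 767)
8^32 ≡ 222^2 = 49284 ≡ 196 (mod 767)
8^64 ≡ 196^2 = 38416 ≡ 66 (mod 767)
8^128 ≡ 66^2 = 4356 ≡ 521 (mod 767)
8^256 ≡ 521^2 = 271441 ≡ 690 (mod 767)
8^512 ≡ 690^2 = 476100 ≡ 560 (mod 767)
766 = 512 + 128 + 64 + 32 + 16 + 8 + 4 + 2 in binary powers of 2.
So 8^766 ≡ 560 · 521 · 66 · 196 · 222 · 625 · 261 · 64 ≡ 285 (mod 767).
Since 285 ≠ 1, base 8 is a Fermat witness: 767 is composite.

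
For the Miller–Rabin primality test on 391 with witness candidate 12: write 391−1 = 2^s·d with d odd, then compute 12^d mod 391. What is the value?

215

391 − 1 = 390 = 2^1 · 195, so d = 195.
12^1 ≡ 12 (mod 391)
12^2 ≡ 12^2 = 144 ≡ 144 (mod 391)
12^4 ≡ 144^2 = 20736 ≡ 13 (mod 391)
12^8 ≡ 13^2 = 169 ≡ 169 (mod 391)
12^16 ≡ 169^2 = 28561 ≡ 18 (mod 391)
12^32 ≡ 18^2 = 324 ≡ 324 (mod 391)
12^64 ≡ 324^2 = 104976 ≡ 188 (mod 391)
12^128 ≡ 188^2 = 35344 ≡ 154 (mod 391)
195 = 128 + 64 + 2 + 1 in binary powers of 2.
So 12^195 ≡ 154 · 188 · 144 · 12 ≡ 215 (mod 391).
Squaring chain: 215; never reaches −1, so base 12 is a Miller–Rabin witness that 391 is composite.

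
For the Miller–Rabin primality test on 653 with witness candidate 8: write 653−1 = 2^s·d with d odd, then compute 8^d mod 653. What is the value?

504

653 − 1 = 652 = 2^2 · 163, so d = 163.
8^1 ≡ 8 (mod 653)
8^2 ≡ 8^2 = 64 ≡ 64 (mod 653)
8^4 ≡ 64^2 = 4096 ≡ 178 (mod 653)
8^8 ≡ 178^2 = 31684 ≡ 340 (mod 653)
8^16 ≡ 340^2 = 115600 ≡ 19 (mod 653)
8^32 ≡ 19^2 = 361 ≡ 361 (mod 653)
8^64 ≡ 361^2 = 130321 ≡ 374 (mod 653)
8^128 ≡ 374^2 = 139876 ≡ 134 (mod 653)
163 = 128 + 32 + 2 + 1 in binary powers of 2.
So 8^163 ≡ 134 · 361 · 64 · 8 ≡ 504 (mod 653).
Squaring chain: 504 → 652; reaches −1, so base 8 does not prove 653 composite.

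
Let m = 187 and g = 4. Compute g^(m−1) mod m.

169

4^1 ≡ 4 (mod 187)
4^2 ≡ 4^2 = 16 ≡ 16 (mod 187)
4^4 ≡ 16^2 = 256 ≡ 69 (mod 187)
4^8 ≡ 69^2 = 4761 ≡ 86 (mod 187)
4^16 ≡ 86^2 = 7396 ≡ 103 (mod 187)
4^32 ≡ 103^2 = 10609 ≡ 137 (mod 187)
4^64 ≡ 137^2 = 18769 ≡ 69 (mod 187)
4^128 ≡ 69^2 = 4761 ≡ 86 (mod 187)
186 = 128 + 32 + 16 + 8 + 2 in binary powers of 2.
So 4^186 ≡ 86 · 137 · 103 · 86 · 16 ≡ 169 (mod 187).
Since 169 ≠ 1, base 4 is a Fermat witness: 187 is composite.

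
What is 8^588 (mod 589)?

419

8^1 ≡ 8 (mod 589)
8^2 ≡ 8^2 = 64 ≡ 64 (mod 589)
8^4 ≡ 64^2 = 4096 ≡ 562 (mod 589)
8^8 ≡ 562^2 = 315844 ≡ 140 (mod 589)
8^16 ≡ 140^2 = 19600 ≡ 163 (mod 589)
8^32 ≡ 163^2 = 26569 ≡ 64 (mod 589)
8^64 ≡ 64^2 = 4096 ≡ 562 (mod 589)
8^128 ≡ 562^2 = 315844 ≡ 140 (mod 589)
8^256 ≡ 140^2 = 19600 ≡ 163 (mod 589)
8^512 ≡ 163^2 = 26569 ≡ 64 (mod 589)
588 = 512 + 64 + 8 + 4 in binary powers of 2.
So 8^588 ≡ 64 · 562 · 140 · 562 ≡ 419 (mod 589).
Since 419 ≠ 1, base 8 is a Fermat witness: 589 is composite.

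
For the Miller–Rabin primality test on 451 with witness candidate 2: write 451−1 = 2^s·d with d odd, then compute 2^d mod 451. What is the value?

32

451 − 1 = 450 = 2^1 · 225, so d = 225.
2^1 ≡ 2 (mod 451)
2^2 ≡ 2^2 = 4 ≡ 4 (mod 451)
2^4 ≡ 4^2 = 16 ≡ 16 (mod 451)
2^8 ≡ 16^2 = 256 ≡ 256 (mod 451)
2^16 ≡ 256^2 = 65536 ≡ 141 (mod 451)
2^32 ≡ 141^2 = 19881 ≡ 37 (mod 451)
2^64 ≡ 37^2 = 1369 ≡ 16 (mod 451)
2^128 ≡ 16^2 = 256 ≡ 256 (mod 451)
225 = 128 + 64 + 32 + 1 in binary powers of 2.
So 2^225 ≡ 256 · 16 · 37 · 2 ≡ 32 (mod 451).
Squaring chain: 32; never reaches −1, so base 2 is a Miller–Rabin witness that 451 is composite.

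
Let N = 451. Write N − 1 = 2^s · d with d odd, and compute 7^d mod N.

451 − 1 = 450 = 2^1 · 225, so d = 225.
7^1 ≡ 7 (mod 451)
7^2 ≡ 7^2 = 49 ≡ 49 (mod 451)
7^4 ≡ 49^2 = 2401 ≡ 146 (mod 451)
7^8 ≡ 146^2 = 21316 ≡ 119 (mod 451)
7^16 ≡ 119^2 = 14161 ≡ 180 (mod 451)
7^32 ≡ 180^2 = 32400 ≡ 379 (mod 451)
7^64 ≡ 379^2 = 143641 ≡ 223 (mod 451)
7^128 ≡ 223^2 = 49729 ≡ 119 (mod 451)
225 = 128 + 64 + 32 + 1 in binary powers of 2.
So 7^225 ≡ 119 · 223 · 379 · 7 ≡ 208 (mod 451).
Squaring chain: 208; never reaches −1, so base 7 is a Miller–Rabin witness that 451 is composite.

208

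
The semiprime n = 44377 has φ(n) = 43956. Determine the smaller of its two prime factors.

199

φ(n) = (p−1)(q−1) = n − (p+q) + 1, so p + q = 44377 − 43956 + 1 = 422.
p and q are the roots of t² − 422t + 44377 = 0.
Discriminant: 422² − 4·44377 = 178084 − 177508 = 576; √576 = 24.
q = (422 − 24)/2 = 199, p = (422 + 24)/2 = 223.
Check: 199 · 223 = 44377.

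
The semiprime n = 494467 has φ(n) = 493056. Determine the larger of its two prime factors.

769

φ(n) = (p−1)(q−1) = n − (p+q) + 1, so p + q = 494467 − 493056 + 1 = 1412.
p and q are the roots of t² − 1412t + 494467 = 0.
Discriminant: 1412² − 4·494467 = 1993744 − 1977868 = 15876; √15876 = 126.
q = (1412 − 126)/2 = 643, p = (1412 + 126)/2 = 769.
Check: 643 · 769 = 494467.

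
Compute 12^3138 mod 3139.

12^1 ≡ 12 (mod 3139)
12^2 ≡ 12^2 = 144 ≡ 144 (mod 3139)
12^4 ≡ 144^2 = 20736 ≡ 1902 (mod 3139)
12^8 ≡ 1902^2 = 3617604 ≡ 1476 (mod 3139)
12^16 ≡ 1476^2 = 2178576 ≡ 110 (mod 3139)
12^32 ≡ 110^2 = 12100 ≡ 2683 (mod 3139)
12^64 ≡ 2683^2 = 7198489 ≡ 762 (mod 3139)
12^128 ≡ 762^2 = 580644 ≡ 3068 (mod 3139)
12^256 ≡ 3068^2 = 9412624 ≡ 1902 (mod 3139)
12^512 ≡ 1902^2 = 3617604 ≡ 1476 (mod 3139)
12^1024 ≡ 1476^2 = 2178576 ≡ 110 (mod 3139)
12^2048 ≡ 110^2 = 12100 ≡ 2683 (mod 3139)
3138 = 2048 + 1024 + 64 + 2 in binary powers of 2.
So 12^3138 ≡ 2683 · 110 · 762 · 144 ≡ 649 (mod 3139).
Since 649 ≠ 1, base 12 is a Fermat witness: 3139 is composite.

649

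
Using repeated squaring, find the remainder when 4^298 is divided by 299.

4^1 ≡ 4 (mod 299)
4^2 ≡ 4^2 = 16 ≡ 16 (mod 299)
4^4 ≡ 16^2 = 256 ≡ 256 (mod 299)
4^8 ≡ 256^2 = 65536 ≡ 55 (mod 299)
4^16 ≡ 55^2 = 3025 ≡ 35 (mod 299)
4^32 ≡ 35^2 = 1225 ≡ 29 (mod 299)
4^64 ≡ 29^2 = 841 ≡ 243 (mod 299)
4^128 ≡ 243^2 = 59049 ≡ 146 (mod 299)
4^256 ≡ 146^2 = 21316 ≡ 87 (mod 299)
298 = 256 + 32 + 8 + 2 in binary powers of 2.
So 4^298 ≡ 87 · 29 · 55 · 16 ≡ 165 (mod 299).
Since 165 ≠ 1, base 4 is a Fermat witness: 299 is composite.

165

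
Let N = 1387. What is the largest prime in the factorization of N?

73

1387 = 19 · 73
73 is prime.
So 1387 = 19 · 73; the largest prime factor is 73.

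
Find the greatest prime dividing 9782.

9782 = 2 · 4891
4891 = 67 · 73
73 is prime.
So 9782 = 2 · 67 · 73; the largest prime factor is 73.

73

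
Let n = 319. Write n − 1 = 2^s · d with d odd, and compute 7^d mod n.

319 − 1 = 318 = 2^1 · 159, so d = 159.
7^1 ≡ 7 (mod 319)
7^2 ≡ 7^2 = 49 ≡ 49 (mod 319)
7^4 ≡ 49^2 = 2401 ≡ 168 (mod 319)
7^8 ≡ 168^2 = 28224 ≡ 152 (mod 319)
7^16 ≡ 152^2 = 23104 ≡ 136 (mod 319)
7^32 ≡ 136^2 = 18496 ≡ 313 (mod 319)
7^64 ≡ 313^2 = 97969 ≡ 36 (mod 319)
7^128 ≡ 36^2 = 1296 ≡ 20 (mod 319)
159 = 128 + 16 + 8 + 4 + 2 + 1 in binary powers of 2.
So 7^159 ≡ 20 · 136 · 152 · 168 · 49 · 7 ≡ 74 (mod 319).
Squaring chain: 74; never reaches −1, so base 7 is a Miller–Rabin witness that 319 is composite.

74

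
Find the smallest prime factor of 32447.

32447 is odd.
Digit sum 20, not divisible by 3.
Ends in 7: not divisible by 5.
7: 32447 = 7·4635 + 2
11: 32447 = 11·2949 + 8
13: 32447 = 13·2495 + 12
17: 32447 = 17·1908 + 11
19: 32447 = 19·1707 + 14
23: 32447 = 23·1410 + 17
29: 32447 = 29·1118 + 25
31: 32447 = 31·1046 + 21
37: 32447 = 37·876 + 35
41: 32447 = 41·791 + 16
43: 32447 = 43·754 + 25
47: 32447 = 47·690 + 17
53: 32447 = 53·612 + 11
59: 32447 = 59·549 + 56
61: 32447 = 61·531 + 56
67: 32447 = 67·484 + 19
71: 32447 = 71·457

71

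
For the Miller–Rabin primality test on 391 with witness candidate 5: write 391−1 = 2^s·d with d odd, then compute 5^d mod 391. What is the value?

391 − 1 = 390 = 2^1 · 195, so d = 195.
5^1 ≡ 5 (mod 391)
5^2 ≡ 5^2 = 25 ≡ 25 (mod 391)
5^4 ≡ 25^2 = 625 ≡ 234 (mod 391)
5^8 ≡ 234^2 = 54756 ≡ 16 (mod 391)
5^16 ≡ 16^2 = 256 ≡ 256 (mod 391)
5^32 ≡ 256^2 = 65536 ≡ 239 (mod 391)
5^64 ≡ 239^2 = 57121 ≡ 35 (mod 391)
5^128 ≡ 35^2 = 1225 ≡ 52 (mod 391)
195 = 128 + 64 + 2 + 1 in binary powers of 2.
So 5^195 ≡ 52 · 35 · 25 · 5 ≡ 329 (mod 391).
Squaring chain: 329; never reaches −1, so base 5 is a Miller–Rabin witness that 391 is composite.

329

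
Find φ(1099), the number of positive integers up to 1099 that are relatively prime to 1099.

Factor: 1099 = 7 · 157.
φ(1099) = (7−1) · (157−1) = 6 · 156 = 936.

936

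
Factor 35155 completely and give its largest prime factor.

35155 = 5 · 7031
7031 = 79 · 89
89 is prime.
So 35155 = 5 · 79 · 89; the largest prime factor is 89.

89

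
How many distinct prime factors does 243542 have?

5

243542 = 2 · 121771
121771 = 13 · 9367
9367 = 17 · 551
551 = 19 · 29
243542 = 2 · 13 · 17 · 19 · 29, which has 5 distinct prime factors.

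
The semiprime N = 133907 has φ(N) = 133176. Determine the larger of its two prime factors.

373

φ(n) = (p−1)(q−1) = n − (p+q) + 1, so p + q = 133907 − 133176 + 1 = 732.
p and q are the roots of t² − 732t + 133907 = 0.
Discriminant: 732² − 4·133907 = 535824 − 535628 = 196; √196 = 14.
q = (732 − 14)/2 = 359, p = (732 + 14)/2 = 373.
Check: 359 · 373 = 133907.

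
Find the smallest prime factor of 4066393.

4066393 is odd.
Digit sum 31, not divisible by 3.
Ends in 3: not divisible by 5.
7: 4066393 = 7·580913 + 2
11: 4066393 = 11·369672 + 1
13: 4066393 = 13·312799 + 6
17: 4066393 = 17·239199 + 10
19: 4066393 = 19·214020 + 13
23: 4066393 = 23·176799 + 16
29: 4066393 = 29·140220 + 13
31: 4066393 = 31·131173 + 30
37: 4066393 = 37·109902 + 19
41: 4066393 = 41·99180 + 13
43: 4066393 = 43·94567 + 12
47: 4066393 = 47·86519

47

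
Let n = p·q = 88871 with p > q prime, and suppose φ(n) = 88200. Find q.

181

φ(n) = (p−1)(q−1) = n − (p+q) + 1, so p + q = 88871 − 88200 + 1 = 672.
p and q are the roots of t² − 672t + 88871 = 0.
Discriminant: 672² − 4·88871 = 451584 − 355484 = 96100; √96100 = 310.
q = (672 − 310)/2 = 181, p = (672 + 310)/2 = 491.
Check: 181 · 491 = 88871.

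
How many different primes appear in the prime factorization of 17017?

17017 = 7 · 2431
2431 = 11 · 221
221 = 13 · 17
17017 = 7 · 11 · 13 · 17, which has 4 distinct prime factors.

4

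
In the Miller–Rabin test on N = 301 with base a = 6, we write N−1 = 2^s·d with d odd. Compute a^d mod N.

216

301 − 1 = 300 = 2^2 · 75, so d = 75.
6^1 ≡ 6 (mod 301)
6^2 ≡ 6^2 = 36 ≡ 36 (mod 301)
6^4 ≡ 36^2 = 1296 ≡ 92 (mod 301)
6^8 ≡ 92^2 = 8464 ≡ 36 (mod 301)
6^16 ≡ 36^2 = 1296 ≡ 92 (mod 301)
6^32 ≡ 92^2 = 8464 ≡ 36 (mod 301)
6^64 ≡ 36^2 = 1296 ≡ 92 (mod 301)
75 = 64 + 8 + 2 + 1 in binary powers of 2.
So 6^75 ≡ 92 · 36 · 36 · 6 ≡ 216 (mod 301).
Squaring chain: 216 → 1; never reaches −1, so base 6 is a Miller–Rabin witness that 301 is composite.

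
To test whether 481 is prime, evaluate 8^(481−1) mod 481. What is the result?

8^1 ≡ 8 (mod 481)
8^2 ≡ 8^2 = 64 ≡ 64 (mod 481)
8^4 ≡ 64^2 = 4096 ≡ 248 (mod 481)
8^8 ≡ 248^2 = 61504 ≡ 417 (mod 481)
8^16 ≡ 417^2 = 173889 ≡ 248 (mod 481)
8^32 ≡ 248^2 = 61504 ≡ 417 (mod 481)
8^64 ≡ 417^2 = 173889 ≡ 248 (mod 481)
8^128 ≡ 248^2 = 61504 ≡ 417 (mod 481)
8^256 ≡ 417^2 = 173889 ≡ 248 (mod 481)
480 = 256 + 128 + 64 + 32 in binary powers of 2.
So 8^480 ≡ 248 · 417 · 248 · 417 ≡ 1 (mod 481).
Since the result is 1, base 8 gives no evidence that 481 is composite.

1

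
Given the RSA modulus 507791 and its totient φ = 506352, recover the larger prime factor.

823

φ(n) = (p−1)(q−1) = n − (p+q) + 1, so p + q = 507791 − 506352 + 1 = 1440.
p and q are the roots of t² − 1440t + 507791 = 0.
Discriminant: 1440² − 4·507791 = 2073600 − 2031164 = 42436; √42436 = 206.
q = (1440 − 206)/2 = 617, p = (1440 + 206)/2 = 823.
Check: 617 · 823 = 507791.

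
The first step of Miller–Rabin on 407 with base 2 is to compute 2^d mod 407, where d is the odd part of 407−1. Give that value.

407 − 1 = 406 = 2^1 · 203, so d = 203.
2^1 ≡ 2 (mod 407)
2^2 ≡ 2^2 = 4 ≡ 4 (mod 407)
2^4 ≡ 4^2 = 16 ≡ 16 (mod 407)
2^8 ≡ 16^2 = 256 ≡ 256 (mod 407)
2^16 ≡ 256^2 = 65536 ≡ 9 (mod 407)
2^32 ≡ 9^2 = 81 ≡ 81 (mod 407)
2^64 ≡ 81^2 = 6561 ≡ 49 (mod 407)
2^128 ≡ 49^2 = 2401 ≡ 366 (mod 407)
203 = 128 + 64 + 8 + 2 + 1 in binary powers of 2.
So 2^203 ≡ 366 · 49 · 256 · 4 · 2 ≡ 338 (mod 407).
Squaring chain: 338; never reaches −1, so base 2 is a Miller–Rabin witness that 407 is composite.

338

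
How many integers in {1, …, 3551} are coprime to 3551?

3432

Factor: 3551 = 53 · 67.
φ(3551) = (53−1) · (67−1) = 52 · 66 = 3432.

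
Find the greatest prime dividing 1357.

59

1357 = 23 · 59
59 is prime.
So 1357 = 23 · 59; the largest prime factor is 59.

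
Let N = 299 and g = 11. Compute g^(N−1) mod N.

127

11^1 ≡ 11 (mod 299)
11^2 ≡ 11^2 = 121 ≡ 121 (mod 299)
11^4 ≡ 121^2 = 14641 ≡ 289 (mod 299)
11^8 ≡ 289^2 = 83521 ≡ 100 (mod 299)
11^16 ≡ 100^2 = 10000 ≡ 133 (mod 299)
11^32 ≡ 133^2 = 17689 ≡ 48 (mod 299)
11^64 ≡ 48^2 = 2304 ≡ 211 (mod 299)
11^128 ≡ 211^2 = 44521 ≡ 269 (mod 299)
11^256 ≡ 269^2 = 72361 ≡ 3 (mod 299)
298 = 256 + 32 + 8 + 2 in binary powers of 2.
So 11^298 ≡ 3 · 48 · 100 · 121 ≡ 127 (mod 299).
Since 127 ≠ 1, base 11 is a Fermat witness: 299 is composite.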